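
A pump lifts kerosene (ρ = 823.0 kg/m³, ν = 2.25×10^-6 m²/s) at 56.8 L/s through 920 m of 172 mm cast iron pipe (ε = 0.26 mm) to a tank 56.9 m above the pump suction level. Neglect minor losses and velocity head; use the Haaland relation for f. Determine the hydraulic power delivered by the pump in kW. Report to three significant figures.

V = 4Q/(πD²) = 2.445 m/s; Re = 1.87×10^5; ε/D = 0.00151; f = 0.02282
h_f = f(L/D)V²/2g = 37.18 m
Total head H = z + h_f = 56.9 + 37.18 = 94.08 m
P_hyd = ρgQH = 823.0·9.81·0.0568·94.08 = 43.14 kW

P_hyd ≈ 43.1 kW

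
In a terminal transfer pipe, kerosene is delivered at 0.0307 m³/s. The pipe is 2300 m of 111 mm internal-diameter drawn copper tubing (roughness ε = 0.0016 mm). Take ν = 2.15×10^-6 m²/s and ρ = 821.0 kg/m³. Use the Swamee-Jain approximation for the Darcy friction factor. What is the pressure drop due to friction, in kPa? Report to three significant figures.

Δp ≈ 1390 kPa

V = 4Q/(πD²) = 4·0.0307/(π·0.111²) = 3.173 m/s
Re = VD/ν = 3.173·0.111/2.15×10^-6 = 1.64×10^5 → turbulent
ε/D = 0.0016/111 = 1.44×10^-5
Swamee-Jain: f = 0.01627
h_f = f(L/D)V²/(2g) = 0.01627·(2300/0.111)·3.173²/(2·9.81) = 173.0 m
Δp = ρg·h_f = 821.0·9.81·173.0 = 1393 kPa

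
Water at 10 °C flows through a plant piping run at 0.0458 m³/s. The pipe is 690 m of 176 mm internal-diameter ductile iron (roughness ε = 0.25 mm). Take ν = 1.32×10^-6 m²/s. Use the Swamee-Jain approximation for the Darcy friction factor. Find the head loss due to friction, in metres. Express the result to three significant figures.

h_f ≈ 15.9 m

V = 4Q/(πD²) = 4·0.0458/(π·0.176²) = 1.883 m/s
Re = VD/ν = 1.883·0.176/1.32×10^-6 = 2.51×10^5 → turbulent
ε/D = 0.25/176 = 0.00142
Swamee-Jain: f = 0.02249
h_f = f(L/D)V²/(2g) = 0.02249·(690/0.176)·1.883²/(2·9.81) = 15.93 m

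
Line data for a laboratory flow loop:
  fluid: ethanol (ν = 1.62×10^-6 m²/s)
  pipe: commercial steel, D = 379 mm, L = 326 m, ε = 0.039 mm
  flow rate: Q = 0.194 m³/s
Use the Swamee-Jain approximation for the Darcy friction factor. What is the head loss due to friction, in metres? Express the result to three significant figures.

h_f ≈ 1.93 m

V = 4Q/(πD²) = 4·0.194/(π·0.379²) = 1.720 m/s
Re = VD/ν = 1.720·0.379/1.62×10^-6 = 4.02×10^5 → turbulent
ε/D = 0.039/379 = 1.03×10^-4
Swamee-Jain: f = 0.01488
h_f = f(L/D)V²/(2g) = 0.01488·(326/0.379)·1.720²/(2·9.81) = 1.929 m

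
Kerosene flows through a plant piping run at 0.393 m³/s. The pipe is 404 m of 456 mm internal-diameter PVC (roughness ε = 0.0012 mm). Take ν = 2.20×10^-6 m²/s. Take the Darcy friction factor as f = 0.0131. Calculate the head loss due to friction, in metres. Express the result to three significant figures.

h_f ≈ 3.43 m

V = 4Q/(πD²) = 4·0.393/(π·0.456²) = 2.406 m/s
h_f = f(L/D)V²/(2g) = 0.01310·(404/0.456)·2.406²/(2·9.81) = 3.426 m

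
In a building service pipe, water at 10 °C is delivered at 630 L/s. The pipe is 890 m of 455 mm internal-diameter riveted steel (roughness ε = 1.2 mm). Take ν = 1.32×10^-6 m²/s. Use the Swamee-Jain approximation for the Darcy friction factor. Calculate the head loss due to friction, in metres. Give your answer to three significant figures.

h_f ≈ 38.0 m

V = 4Q/(πD²) = 4·0.630/(π·0.455²) = 3.875 m/s
Re = VD/ν = 3.875·0.455/1.32×10^-6 = 1.34×10^6 → turbulent
ε/D = 1.2/455 = 0.00264
Swamee-Jain: f = 0.02541
h_f = f(L/D)V²/(2g) = 0.02541·(890/0.455)·3.875²/(2·9.81) = 38.04 m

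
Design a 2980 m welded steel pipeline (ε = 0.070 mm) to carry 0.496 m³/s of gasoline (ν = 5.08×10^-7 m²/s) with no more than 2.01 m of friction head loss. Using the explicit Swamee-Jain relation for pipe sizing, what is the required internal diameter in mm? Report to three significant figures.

D ≈ 833 mm

Swamee-Jain (Type III): D = 0.66·[ε^1.25·(LQ²/(gh_f))^4.75 + ν·Q^9.4·(L/(gh_f))^5.2]^0.04
LQ²/(gh_f) = 37.18; L/(gh_f) = 151.1
Term 1 = ε^1.25·(…)^4.75 = 184; Term 2 = ν·Q^9.4·(…)^5.2 = 150
D = 0.66·(184 + 150)^0.04 = 0.8327 m = 833 mm
Check: V = 0.911 m/s, Re = 1.49×10^6, f = 0.01284, h_f = 1.94 m ≈ 2.01 m ✓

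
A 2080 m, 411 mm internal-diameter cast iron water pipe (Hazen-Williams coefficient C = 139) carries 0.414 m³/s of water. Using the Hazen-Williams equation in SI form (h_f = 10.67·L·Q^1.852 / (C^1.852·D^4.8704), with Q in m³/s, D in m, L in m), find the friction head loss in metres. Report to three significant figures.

h_f = 10.67·2080·0.414^1.852 / (139^1.852·0.411^4.8704) = 35.38 m

h_f ≈ 35.4 m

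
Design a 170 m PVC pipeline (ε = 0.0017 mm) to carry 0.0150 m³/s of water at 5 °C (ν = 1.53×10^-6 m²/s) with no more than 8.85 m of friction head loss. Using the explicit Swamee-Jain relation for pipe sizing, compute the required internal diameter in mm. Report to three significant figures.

Swamee-Jain (Type III): D = 0.66·[ε^1.25·(LQ²/(gh_f))^4.75 + ν·Q^9.4·(L/(gh_f))^5.2]^0.04
LQ²/(gh_f) = 4.406×10^-4; L/(gh_f) = 1.958
Term 1 = ε^1.25·(…)^4.75 = 7.03×10^-24; Term 2 = ν·Q^9.4·(…)^5.2 = 3.61×10^-22
D = 0.66·(7.03×10^-24 + 3.61×10^-22)^0.04 = 0.09166 m = 91.7 mm
Check: V = 2.27 m/s, Re = 1.36×10^5, f = 0.01690, h_f = 8.26 m ≈ 8.85 m ✓

D ≈ 91.7 mm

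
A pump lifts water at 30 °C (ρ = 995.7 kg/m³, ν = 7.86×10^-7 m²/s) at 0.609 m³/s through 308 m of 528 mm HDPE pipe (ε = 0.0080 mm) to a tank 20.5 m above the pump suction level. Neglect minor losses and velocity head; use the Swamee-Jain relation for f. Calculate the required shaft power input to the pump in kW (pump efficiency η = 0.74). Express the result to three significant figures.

V = 4Q/(πD²) = 2.781 m/s; Re = 1.87×10^6; ε/D = 1.52×10^-5; f = 0.01100
h_f = f(L/D)V²/2g = 2.531 m
Total head H = z + h_f = 20.5 + 2.531 = 23.03 m
P_hyd = ρgQH = 995.7·9.81·0.609·23.03 = 137.0 kW
P_shaft = P_hyd/η = 137.0/0.74 = 185.1 kW

P_shaft ≈ 185 kW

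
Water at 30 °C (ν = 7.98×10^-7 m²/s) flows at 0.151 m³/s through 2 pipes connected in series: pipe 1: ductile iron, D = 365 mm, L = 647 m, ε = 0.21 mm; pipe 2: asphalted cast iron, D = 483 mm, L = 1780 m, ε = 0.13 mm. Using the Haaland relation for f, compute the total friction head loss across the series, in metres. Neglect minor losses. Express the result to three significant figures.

H ≈ 5.39 m

Pipe 1: V = 1.443 m/s, Re = 6.60×10^5, ε/D = 5.75×10^-4, f = 0.01786, h_1 = f(L/D)V²/2g = 3.361 m
Pipe 2: V = 0.8241 m/s, Re = 4.99×10^5, ε/D = 2.69×10^-4, f = 0.01590, h_2 = f(L/D)V²/2g = 2.029 m
Series → Q common, losses add: H = Σh = 5.390 m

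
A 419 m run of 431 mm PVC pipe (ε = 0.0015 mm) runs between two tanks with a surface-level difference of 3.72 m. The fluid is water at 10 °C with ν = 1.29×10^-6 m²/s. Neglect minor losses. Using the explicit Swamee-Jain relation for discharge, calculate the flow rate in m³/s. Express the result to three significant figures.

Q ≈ 0.364 m³/s

Swamee-Jain (Type II): Q = -0.965·√(gD⁵h_f/L)·ln[ε/(3.7D) + √(3.17ν²L/(gD³h_f))]
√(gD⁵h_f/L) = √(9.81·0.431⁵·3.72/419) = 0.03599
ε/(3.7D) = 9.41×10^-7; √(3.17ν²L/(gD³h_f)) = 2.75×10^-5
Q = -0.965·0.03599·ln(2.845×10^-5) = 0.3635 m³/s
Check: V = 2.49 m/s, Re = 8.33×10^5, f = 0.01205, h_f = 3.71 m ≈ 3.72 m ✓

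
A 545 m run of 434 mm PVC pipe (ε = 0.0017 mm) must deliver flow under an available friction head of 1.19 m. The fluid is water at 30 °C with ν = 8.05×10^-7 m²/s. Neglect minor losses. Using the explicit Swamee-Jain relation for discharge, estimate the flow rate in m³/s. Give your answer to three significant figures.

Swamee-Jain (Type II): Q = -0.965·√(gD⁵h_f/L)·ln[ε/(3.7D) + √(3.17ν²L/(gD³h_f))]
√(gD⁵h_f/L) = √(9.81·0.434⁵·1.19/545) = 0.01816
ε/(3.7D) = 1.06×10^-6; √(3.17ν²L/(gD³h_f)) = 3.43×10^-5
Q = -0.965·0.01816·ln(3.531×10^-5) = 0.1797 m³/s
Check: V = 1.21 m/s, Re = 6.55×10^5, f = 0.01256, h_f = 1.19 m ≈ 1.19 m ✓

Q ≈ 0.180 m³/s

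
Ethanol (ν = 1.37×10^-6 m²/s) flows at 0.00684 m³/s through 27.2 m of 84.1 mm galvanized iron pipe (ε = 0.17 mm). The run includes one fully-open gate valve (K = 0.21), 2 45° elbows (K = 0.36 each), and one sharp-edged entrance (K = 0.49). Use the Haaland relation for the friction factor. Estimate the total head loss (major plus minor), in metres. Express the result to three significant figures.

V = 4Q/(πD²) = 1.231 m/s; V²/2g = 0.07728 m
Re = 7.56×10^4, ε/D = 0.00202 → f = 0.02547 (Haaland)
Major: h_f = f(L/D)·V²/2g = 0.02547·323.4·0.07728 = 0.6366 m
Minor: ΣK = 1.42; h_m = ΣK·V²/2g = 0.1097 m
Total H_L = 0.6366 + 0.1097 = 0.7463 m

H_L ≈ 0.746 m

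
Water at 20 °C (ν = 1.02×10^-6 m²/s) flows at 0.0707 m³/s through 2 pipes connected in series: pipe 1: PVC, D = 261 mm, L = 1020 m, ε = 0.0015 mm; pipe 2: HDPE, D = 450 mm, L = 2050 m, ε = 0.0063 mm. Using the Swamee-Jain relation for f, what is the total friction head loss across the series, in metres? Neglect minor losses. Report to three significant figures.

Pipe 1: V = 1.321 m/s, Re = 3.38×10^5, ε/D = 5.75×10^-6, f = 0.01413, h_1 = f(L/D)V²/2g = 4.915 m
Pipe 2: V = 0.4445 m/s, Re = 1.96×10^5, ε/D = 1.40×10^-5, f = 0.01572, h_2 = f(L/D)V²/2g = 0.7212 m
Series → Q common, losses add: H = Σh = 5.636 m

H ≈ 5.64 m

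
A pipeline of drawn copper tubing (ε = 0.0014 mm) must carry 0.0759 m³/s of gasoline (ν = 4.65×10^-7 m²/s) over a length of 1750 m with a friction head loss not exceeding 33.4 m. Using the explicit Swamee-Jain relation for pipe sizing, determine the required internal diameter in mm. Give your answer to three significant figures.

D ≈ 198 mm

Swamee-Jain (Type III): D = 0.66·[ε^1.25·(LQ²/(gh_f))^4.75 + ν·Q^9.4·(L/(gh_f))^5.2]^0.04
LQ²/(gh_f) = 0.03077; L/(gh_f) = 5.341
Term 1 = ε^1.25·(…)^4.75 = 3.17×10^-15; Term 2 = ν·Q^9.4·(…)^5.2 = 8.42×10^-14
D = 0.66·(3.17×10^-15 + 8.42×10^-14)^0.04 = 0.1982 m = 198 mm
Check: V = 2.46 m/s, Re = 1.05×10^6, f = 0.01170, h_f = 31.8 m ≈ 33.4 m ✓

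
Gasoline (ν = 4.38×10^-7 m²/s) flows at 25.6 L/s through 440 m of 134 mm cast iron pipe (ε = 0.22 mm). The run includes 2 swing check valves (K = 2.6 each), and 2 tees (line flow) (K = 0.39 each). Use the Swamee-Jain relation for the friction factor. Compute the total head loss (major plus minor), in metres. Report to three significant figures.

V = 4Q/(πD²) = 1.815 m/s; V²/2g = 0.1680 m
Re = 5.55×10^5, ε/D = 0.00164 → f = 0.02273 (Swamee-Jain)
Major: h_f = f(L/D)·V²/2g = 0.02273·3284·0.1680 = 12.53 m
Minor: ΣK = 5.98; h_m = ΣK·V²/2g = 1.004 m
Total H_L = 12.53 + 1.004 = 13.54 m

H_L ≈ 13.5 m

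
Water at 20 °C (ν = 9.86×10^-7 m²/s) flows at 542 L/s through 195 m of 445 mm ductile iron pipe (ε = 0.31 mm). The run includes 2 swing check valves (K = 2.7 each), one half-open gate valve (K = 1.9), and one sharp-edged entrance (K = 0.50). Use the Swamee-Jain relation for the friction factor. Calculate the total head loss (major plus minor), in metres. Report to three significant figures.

V = 4Q/(πD²) = 3.485 m/s; V²/2g = 0.6190 m
Re = 1.57×10^6, ε/D = 6.97×10^-4 → f = 0.01835 (Swamee-Jain)
Major: h_f = f(L/D)·V²/2g = 0.01835·438.2·0.6190 = 4.976 m
Minor: ΣK = 7.80; h_m = ΣK·V²/2g = 4.828 m
Total H_L = 4.976 + 4.828 = 9.804 m

H_L ≈ 9.80 m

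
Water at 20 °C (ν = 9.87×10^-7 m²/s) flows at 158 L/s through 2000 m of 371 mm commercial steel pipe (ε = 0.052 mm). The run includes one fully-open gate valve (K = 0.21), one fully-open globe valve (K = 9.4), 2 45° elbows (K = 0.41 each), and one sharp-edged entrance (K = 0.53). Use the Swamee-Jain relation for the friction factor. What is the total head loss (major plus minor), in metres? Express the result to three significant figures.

V = 4Q/(πD²) = 1.462 m/s; V²/2g = 0.1089 m
Re = 5.49×10^5, ε/D = 1.40×10^-4 → f = 0.01478 (Swamee-Jain)
Major: h_f = f(L/D)·V²/2g = 0.01478·5391·0.1089 = 8.673 m
Minor: ΣK = 11.0; h_m = ΣK·V²/2g = 1.193 m
Total H_L = 8.673 + 1.193 = 9.867 m

H_L ≈ 9.87 m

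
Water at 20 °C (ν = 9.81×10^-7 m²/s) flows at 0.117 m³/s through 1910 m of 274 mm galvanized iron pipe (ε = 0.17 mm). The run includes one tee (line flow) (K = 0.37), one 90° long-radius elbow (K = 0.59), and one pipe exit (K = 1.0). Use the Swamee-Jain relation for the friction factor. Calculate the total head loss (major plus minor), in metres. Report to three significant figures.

H_L ≈ 26.1 m

V = 4Q/(πD²) = 1.984 m/s; V²/2g = 0.2007 m
Re = 5.54×10^5, ε/D = 6.20×10^-4 → f = 0.01841 (Swamee-Jain)
Major: h_f = f(L/D)·V²/2g = 0.01841·6971·0.2007 = 25.75 m
Minor: ΣK = 1.96; h_m = ΣK·V²/2g = 0.3933 m
Total H_L = 25.75 + 0.3933 = 26.15 m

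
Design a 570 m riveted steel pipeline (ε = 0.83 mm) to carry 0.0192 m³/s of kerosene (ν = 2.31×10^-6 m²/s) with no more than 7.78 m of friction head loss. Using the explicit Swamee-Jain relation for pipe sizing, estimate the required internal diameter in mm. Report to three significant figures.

D ≈ 151 mm

Swamee-Jain (Type III): D = 0.66·[ε^1.25·(LQ²/(gh_f))^4.75 + ν·Q^9.4·(L/(gh_f))^5.2]^0.04
LQ²/(gh_f) = 0.002753; L/(gh_f) = 7.468
Term 1 = ε^1.25·(…)^4.75 = 9.73×10^-17; Term 2 = ν·Q^9.4·(…)^5.2 = 5.85×10^-18
D = 0.66·(9.73×10^-17 + 5.85×10^-18)^0.04 = 0.1514 m = 151 mm
Check: V = 1.07 m/s, Re = 6.99×10^4, f = 0.03279, h_f = 7.16 m ≈ 7.78 m ✓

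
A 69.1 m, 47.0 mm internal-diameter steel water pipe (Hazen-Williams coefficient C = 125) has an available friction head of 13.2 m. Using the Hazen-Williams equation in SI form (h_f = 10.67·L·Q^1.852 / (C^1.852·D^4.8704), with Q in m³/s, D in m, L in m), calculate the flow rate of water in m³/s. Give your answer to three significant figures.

Rearranging: Q = [h_f·C^1.852·D^4.8704 / (10.67·L)]^(1/1.852)
Q = [13.2·125^1.852·0.0470^4.8704 / (10.67·69.1)]^0.540 = 0.004586 m³/s

Q ≈ 0.00459 m³/s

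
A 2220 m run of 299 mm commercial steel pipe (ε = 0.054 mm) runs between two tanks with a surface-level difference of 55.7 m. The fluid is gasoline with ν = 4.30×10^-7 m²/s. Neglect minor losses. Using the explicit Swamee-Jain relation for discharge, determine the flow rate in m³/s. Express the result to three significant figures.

Q ≈ 0.228 m³/s

Swamee-Jain (Type II): Q = -0.965·√(gD⁵h_f/L)·ln[ε/(3.7D) + √(3.17ν²L/(gD³h_f))]
√(gD⁵h_f/L) = √(9.81·0.299⁵·55.7/2220) = 0.02425
ε/(3.7D) = 4.88×10^-5; √(3.17ν²L/(gD³h_f)) = 9.44×10^-6
Q = -0.965·0.02425·ln(5.825×10^-5) = 0.2282 m³/s
Check: V = 3.25 m/s, Re = 2.26×10^6, f = 0.01402, h_f = 56.0 m ≈ 55.7 m ✓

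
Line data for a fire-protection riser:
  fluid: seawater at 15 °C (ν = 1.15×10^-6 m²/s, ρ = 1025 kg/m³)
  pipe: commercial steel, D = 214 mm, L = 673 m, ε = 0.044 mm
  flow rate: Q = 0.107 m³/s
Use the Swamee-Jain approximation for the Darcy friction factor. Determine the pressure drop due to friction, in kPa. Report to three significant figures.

Δp ≈ 220 kPa

V = 4Q/(πD²) = 4·0.107/(π·0.214²) = 2.975 m/s
Re = VD/ν = 2.975·0.214/1.15×10^-6 = 5.54×10^5 → turbulent
ε/D = 0.044/214 = 2.06×10^-4
Swamee-Jain: f = 0.01543
h_f = f(L/D)V²/(2g) = 0.01543·(673/0.214)·2.975²/(2·9.81) = 21.89 m
Δp = ρg·h_f = 1025·9.81·21.89 = 220.1 kPa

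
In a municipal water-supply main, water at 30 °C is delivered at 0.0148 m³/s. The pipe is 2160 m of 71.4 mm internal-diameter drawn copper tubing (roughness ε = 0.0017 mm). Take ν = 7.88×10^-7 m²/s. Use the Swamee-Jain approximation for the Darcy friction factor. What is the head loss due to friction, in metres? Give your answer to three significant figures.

V = 4Q/(πD²) = 4·0.0148/(π·0.0714²) = 3.696 m/s
Re = VD/ν = 3.696·0.0714/7.88×10^-7 = 3.35×10^5 → turbulent
ε/D = 0.0017/71.4 = 2.38×10^-5
Swamee-Jain: f = 0.01438
h_f = f(L/D)V²/(2g) = 0.01438·(2160/0.0714)·3.696²/(2·9.81) = 302.9 m

h_f ≈ 303 m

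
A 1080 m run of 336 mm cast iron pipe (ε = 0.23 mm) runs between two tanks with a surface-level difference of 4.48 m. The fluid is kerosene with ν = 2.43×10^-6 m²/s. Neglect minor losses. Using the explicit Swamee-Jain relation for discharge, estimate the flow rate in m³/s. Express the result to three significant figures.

Q ≈ 0.104 m³/s

Swamee-Jain (Type II): Q = -0.965·√(gD⁵h_f/L)·ln[ε/(3.7D) + √(3.17ν²L/(gD³h_f))]
√(gD⁵h_f/L) = √(9.81·0.336⁵·4.48/1080) = 0.01320
ε/(3.7D) = 1.85×10^-4; √(3.17ν²L/(gD³h_f)) = 1.10×10^-4
Q = -0.965·0.01320·ln(2.951×10^-4) = 0.1035 m³/s
Check: V = 1.17 m/s, Re = 1.61×10^5, f = 0.02019, h_f = 4.51 m ≈ 4.48 m ✓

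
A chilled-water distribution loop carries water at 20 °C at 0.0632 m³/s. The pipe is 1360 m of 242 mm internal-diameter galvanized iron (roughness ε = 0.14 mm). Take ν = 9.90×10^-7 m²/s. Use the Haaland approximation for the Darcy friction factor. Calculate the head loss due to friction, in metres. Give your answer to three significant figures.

h_f ≈ 9.95 m

V = 4Q/(πD²) = 4·0.0632/(π·0.242²) = 1.374 m/s
Re = VD/ν = 1.374·0.242/9.90×10^-7 = 3.36×10^5 → turbulent
ε/D = 0.14/242 = 5.79×10^-4
Haaland: f = 0.01840
h_f = f(L/D)V²/(2g) = 0.01840·(1360/0.242)·1.374²/(2·9.81) = 9.949 m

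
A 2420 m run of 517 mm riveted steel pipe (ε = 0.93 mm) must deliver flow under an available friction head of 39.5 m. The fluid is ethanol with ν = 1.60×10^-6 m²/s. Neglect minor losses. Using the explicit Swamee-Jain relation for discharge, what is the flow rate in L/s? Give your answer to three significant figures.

Q ≈ 563 L/s

Swamee-Jain (Type II): Q = -0.965·√(gD⁵h_f/L)·ln[ε/(3.7D) + √(3.17ν²L/(gD³h_f))]
√(gD⁵h_f/L) = √(9.81·0.517⁵·39.5/2420) = 0.07690
ε/(3.7D) = 4.86×10^-4; √(3.17ν²L/(gD³h_f)) = 1.92×10^-5
Q = -0.965·0.07690·ln(5.053×10^-4) = 0.5633 m³/s
Check: V = 2.68 m/s, Re = 8.67×10^5, f = 0.02309, h_f = 39.7 m ≈ 39.5 m ✓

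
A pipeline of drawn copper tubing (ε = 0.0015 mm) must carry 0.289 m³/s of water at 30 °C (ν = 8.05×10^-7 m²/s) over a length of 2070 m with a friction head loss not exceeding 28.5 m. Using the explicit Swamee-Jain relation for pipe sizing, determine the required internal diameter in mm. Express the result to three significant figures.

Swamee-Jain (Type III): D = 0.66·[ε^1.25·(LQ²/(gh_f))^4.75 + ν·Q^9.4·(L/(gh_f))^5.2]^0.04
LQ²/(gh_f) = 0.6184; L/(gh_f) = 7.404
Term 1 = ε^1.25·(…)^4.75 = 5.35×10^-9; Term 2 = ν·Q^9.4·(…)^5.2 = 2.29×10^-7
D = 0.66·(5.35×10^-9 + 2.29×10^-7)^0.04 = 0.3584 m = 358 mm
Check: V = 2.87 m/s, Re = 1.28×10^6, f = 0.01127, h_f = 27.2 m ≈ 28.5 m ✓

D ≈ 358 mm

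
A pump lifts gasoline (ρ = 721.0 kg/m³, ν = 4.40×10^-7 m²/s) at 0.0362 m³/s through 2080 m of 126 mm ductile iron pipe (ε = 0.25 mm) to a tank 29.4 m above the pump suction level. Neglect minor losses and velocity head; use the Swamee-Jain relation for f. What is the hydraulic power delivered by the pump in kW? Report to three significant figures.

P_hyd ≈ 50.5 kW

V = 4Q/(πD²) = 2.903 m/s; Re = 8.31×10^5; ε/D = 0.00198; f = 0.02368
h_f = f(L/D)V²/2g = 167.9 m
Total head H = z + h_f = 29.4 + 167.9 = 197.3 m
P_hyd = ρgQH = 721.0·9.81·0.0362·197.3 = 50.52 kW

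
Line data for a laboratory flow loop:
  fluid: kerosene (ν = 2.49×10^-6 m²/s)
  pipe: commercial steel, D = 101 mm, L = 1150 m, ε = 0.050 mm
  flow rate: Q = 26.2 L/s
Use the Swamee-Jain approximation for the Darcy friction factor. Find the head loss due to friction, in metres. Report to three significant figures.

h_f ≈ 122 m

V = 4Q/(πD²) = 4·0.0262/(π·0.101²) = 3.270 m/s
Re = VD/ν = 3.270·0.101/2.49×10^-6 = 1.33×10^5 → turbulent
ε/D = 0.050/101 = 4.95×10^-4
Swamee-Jain: f = 0.01971
h_f = f(L/D)V²/(2g) = 0.01971·(1150/0.101)·3.270²/(2·9.81) = 122.3 m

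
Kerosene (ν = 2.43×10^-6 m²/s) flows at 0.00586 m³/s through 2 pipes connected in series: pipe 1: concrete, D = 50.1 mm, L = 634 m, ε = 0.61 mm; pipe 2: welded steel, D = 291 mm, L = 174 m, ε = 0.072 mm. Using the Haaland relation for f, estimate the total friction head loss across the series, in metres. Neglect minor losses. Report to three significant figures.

H ≈ 236 m

Pipe 1: V = 2.973 m/s, Re = 6.13×10^4, ε/D = 0.0122, f = 0.04145, h_1 = f(L/D)V²/2g = 236.2 m
Pipe 2: V = 0.08811 m/s, Re = 1.06×10^4, ε/D = 2.47×10^-4, f = 0.03073, h_2 = f(L/D)V²/2g = 0.007270 m
Series → Q common, losses add: H = Σh = 236.2 m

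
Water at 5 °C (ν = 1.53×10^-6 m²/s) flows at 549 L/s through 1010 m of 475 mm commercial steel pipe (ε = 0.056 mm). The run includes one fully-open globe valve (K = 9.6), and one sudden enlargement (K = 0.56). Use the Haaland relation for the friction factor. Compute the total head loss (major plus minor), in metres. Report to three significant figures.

H_L ≈ 19.1 m

V = 4Q/(πD²) = 3.098 m/s; V²/2g = 0.4892 m
Re = 9.62×10^5, ε/D = 1.18×10^-4 → f = 0.01362 (Haaland)
Major: h_f = f(L/D)·V²/2g = 0.01362·2126·0.4892 = 14.17 m
Minor: ΣK = 10.2; h_m = ΣK·V²/2g = 4.970 m
Total H_L = 14.17 + 4.970 = 19.14 m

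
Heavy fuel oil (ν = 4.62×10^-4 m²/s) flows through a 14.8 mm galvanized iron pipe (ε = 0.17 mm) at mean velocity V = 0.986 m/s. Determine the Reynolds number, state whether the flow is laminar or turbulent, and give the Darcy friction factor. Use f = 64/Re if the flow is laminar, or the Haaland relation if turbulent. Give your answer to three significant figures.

Re ≈ 31.6; laminar; f = 64/Re ≈ 2.03

Re = VD/ν = 0.9860·0.0148/4.62×10^-4 = 31.6
Re < 2300 → laminar → f = 64/Re = 2.026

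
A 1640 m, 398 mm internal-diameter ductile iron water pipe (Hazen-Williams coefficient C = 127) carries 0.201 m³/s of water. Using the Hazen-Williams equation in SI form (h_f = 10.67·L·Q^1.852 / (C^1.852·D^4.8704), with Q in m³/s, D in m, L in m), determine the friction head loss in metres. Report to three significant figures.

h_f = 10.67·1640·0.201^1.852 / (127^1.852·0.398^4.8704) = 10.12 m

h_f ≈ 10.1 m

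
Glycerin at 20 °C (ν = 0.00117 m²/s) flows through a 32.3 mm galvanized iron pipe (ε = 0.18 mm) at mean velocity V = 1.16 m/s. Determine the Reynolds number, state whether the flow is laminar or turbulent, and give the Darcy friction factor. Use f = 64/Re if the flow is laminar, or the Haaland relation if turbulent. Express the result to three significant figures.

Re ≈ 32.0; laminar; f = 64/Re ≈ 2.00

Re = VD/ν = 1.160·0.0323/0.00117 = 32.0
Re < 2300 → laminar → f = 64/Re = 1.999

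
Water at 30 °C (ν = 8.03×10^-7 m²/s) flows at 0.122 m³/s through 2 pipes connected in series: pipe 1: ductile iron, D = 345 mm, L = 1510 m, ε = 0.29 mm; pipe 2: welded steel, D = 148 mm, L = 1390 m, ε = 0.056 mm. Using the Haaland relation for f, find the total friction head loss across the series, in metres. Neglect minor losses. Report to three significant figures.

H ≈ 396 m

Pipe 1: V = 1.305 m/s, Re = 5.61×10^5, ε/D = 8.41×10^-4, f = 0.01940, h_1 = f(L/D)V²/2g = 7.370 m
Pipe 2: V = 7.092 m/s, Re = 1.31×10^6, ε/D = 3.78×10^-4, f = 0.01615, h_2 = f(L/D)V²/2g = 388.8 m
Series → Q common, losses add: H = Σh = 396.2 m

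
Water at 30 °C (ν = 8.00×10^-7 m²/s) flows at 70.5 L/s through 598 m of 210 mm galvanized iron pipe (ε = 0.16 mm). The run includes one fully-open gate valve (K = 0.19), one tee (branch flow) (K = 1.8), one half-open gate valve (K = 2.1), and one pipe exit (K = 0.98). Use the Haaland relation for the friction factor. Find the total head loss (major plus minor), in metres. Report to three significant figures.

V = 4Q/(πD²) = 2.035 m/s; V²/2g = 0.2112 m
Re = 5.34×10^5, ε/D = 7.62×10^-4 → f = 0.01903 (Haaland)
Major: h_f = f(L/D)·V²/2g = 0.01903·2848·0.2112 = 11.44 m
Minor: ΣK = 5.07; h_m = ΣK·V²/2g = 1.071 m
Total H_L = 11.44 + 1.071 = 12.51 m

H_L ≈ 12.5 m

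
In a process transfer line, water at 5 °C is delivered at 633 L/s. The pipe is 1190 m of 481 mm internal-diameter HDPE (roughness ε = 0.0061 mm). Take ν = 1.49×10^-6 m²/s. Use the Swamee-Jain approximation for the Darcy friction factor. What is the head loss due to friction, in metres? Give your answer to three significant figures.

h_f ≈ 17.9 m

V = 4Q/(πD²) = 4·0.633/(π·0.481²) = 3.484 m/s
Re = VD/ν = 3.484·0.481/1.49×10^-6 = 1.12×10^6 → turbulent
ε/D = 0.0061/481 = 1.27×10^-5
Swamee-Jain: f = 0.01171
h_f = f(L/D)V²/(2g) = 0.01171·(1190/0.481)·3.484²/(2·9.81) = 17.92 m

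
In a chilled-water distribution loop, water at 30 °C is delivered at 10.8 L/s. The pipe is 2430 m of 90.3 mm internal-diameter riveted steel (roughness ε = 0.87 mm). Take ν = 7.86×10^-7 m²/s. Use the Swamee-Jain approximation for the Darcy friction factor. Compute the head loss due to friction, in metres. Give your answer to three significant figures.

h_f ≈ 148 m

V = 4Q/(πD²) = 4·0.0108/(π·0.0903²) = 1.686 m/s
Re = VD/ν = 1.686·0.0903/7.86×10^-7 = 1.94×10^5 → turbulent
ε/D = 0.87/90.3 = 0.00963
Swamee-Jain: f = 0.03791
h_f = f(L/D)V²/(2g) = 0.03791·(2430/0.0903)·1.686²/(2·9.81) = 147.9 m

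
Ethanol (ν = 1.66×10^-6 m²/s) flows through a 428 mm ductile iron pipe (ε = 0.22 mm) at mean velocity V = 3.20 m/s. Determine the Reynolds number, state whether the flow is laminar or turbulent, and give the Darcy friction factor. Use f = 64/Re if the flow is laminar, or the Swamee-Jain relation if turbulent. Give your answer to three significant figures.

Re ≈ 8.25×10^5; turbulent; f ≈ 0.0175

Re = VD/ν = 3.200·0.428/1.66×10^-6 = 8.25×10^5
Re > 4000 → turbulent; ε/D = 5.14×10^-4
Swamee-Jain: f = 0.01750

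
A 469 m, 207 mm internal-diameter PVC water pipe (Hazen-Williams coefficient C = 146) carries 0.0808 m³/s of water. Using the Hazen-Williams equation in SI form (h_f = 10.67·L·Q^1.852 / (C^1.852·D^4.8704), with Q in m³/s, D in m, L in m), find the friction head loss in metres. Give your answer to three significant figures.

h_f = 10.67·469·0.0808^1.852 / (146^1.852·0.207^4.8704) = 9.977 m

h_f ≈ 9.98 m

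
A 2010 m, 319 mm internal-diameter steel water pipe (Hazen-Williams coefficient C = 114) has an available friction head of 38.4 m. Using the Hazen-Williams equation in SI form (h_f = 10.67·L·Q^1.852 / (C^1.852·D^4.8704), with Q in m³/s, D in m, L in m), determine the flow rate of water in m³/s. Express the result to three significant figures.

Rearranging: Q = [h_f·C^1.852·D^4.8704 / (10.67·L)]^(1/1.852)
Q = [38.4·114^1.852·0.319^4.8704 / (10.67·2010)]^0.540 = 0.1856 m³/s

Q ≈ 0.186 m³/s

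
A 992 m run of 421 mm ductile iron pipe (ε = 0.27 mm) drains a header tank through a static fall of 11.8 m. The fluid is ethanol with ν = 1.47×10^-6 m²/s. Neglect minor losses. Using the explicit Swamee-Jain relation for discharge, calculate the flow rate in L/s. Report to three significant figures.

Swamee-Jain (Type II): Q = -0.965·√(gD⁵h_f/L)·ln[ε/(3.7D) + √(3.17ν²L/(gD³h_f))]
√(gD⁵h_f/L) = √(9.81·0.421⁵·11.8/992) = 0.03928
ε/(3.7D) = 1.73×10^-4; √(3.17ν²L/(gD³h_f)) = 2.80×10^-5
Q = -0.965·0.03928·ln(2.014×10^-4) = 0.3226 m³/s
Check: V = 2.32 m/s, Re = 6.64×10^5, f = 0.01841, h_f = 11.9 m ≈ 11.8 m ✓

Q ≈ 323 L/s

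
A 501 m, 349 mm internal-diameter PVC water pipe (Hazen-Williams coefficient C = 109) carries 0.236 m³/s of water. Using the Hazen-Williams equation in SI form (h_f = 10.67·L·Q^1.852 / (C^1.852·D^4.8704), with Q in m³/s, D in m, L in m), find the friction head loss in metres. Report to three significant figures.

h_f = 10.67·501·0.236^1.852 / (109^1.852·0.349^4.8704) = 10.47 m

h_f ≈ 10.5 m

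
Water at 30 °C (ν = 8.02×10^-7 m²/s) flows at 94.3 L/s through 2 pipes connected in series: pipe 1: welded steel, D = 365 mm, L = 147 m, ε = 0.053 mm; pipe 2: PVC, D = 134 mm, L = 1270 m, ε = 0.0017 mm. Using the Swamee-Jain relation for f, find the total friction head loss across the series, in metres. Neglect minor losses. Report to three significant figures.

Pipe 1: V = 0.9012 m/s, Re = 4.10×10^5, ε/D = 1.45×10^-4, f = 0.01528, h_1 = f(L/D)V²/2g = 0.2548 m
Pipe 2: V = 6.687 m/s, Re = 1.12×10^6, ε/D = 1.27×10^-5, f = 0.01172, h_2 = f(L/D)V²/2g = 253.2 m
Series → Q common, losses add: H = Σh = 253.5 m

H ≈ 253 m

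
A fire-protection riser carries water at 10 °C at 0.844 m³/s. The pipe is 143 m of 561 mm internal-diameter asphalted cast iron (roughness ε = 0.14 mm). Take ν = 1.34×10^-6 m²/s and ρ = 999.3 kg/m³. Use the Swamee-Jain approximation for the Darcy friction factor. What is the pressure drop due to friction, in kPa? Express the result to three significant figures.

Δp ≈ 22.3 kPa

V = 4Q/(πD²) = 4·0.844/(π·0.561²) = 3.414 m/s
Re = VD/ν = 3.414·0.561/1.34×10^-6 = 1.43×10^6 → turbulent
ε/D = 0.14/561 = 2.50×10^-4
Swamee-Jain: f = 0.01505
h_f = f(L/D)V²/(2g) = 0.01505·(143/0.561)·3.414²/(2·9.81) = 2.280 m
Δp = ρg·h_f = 999.3·9.81·2.280 = 22.35 kPa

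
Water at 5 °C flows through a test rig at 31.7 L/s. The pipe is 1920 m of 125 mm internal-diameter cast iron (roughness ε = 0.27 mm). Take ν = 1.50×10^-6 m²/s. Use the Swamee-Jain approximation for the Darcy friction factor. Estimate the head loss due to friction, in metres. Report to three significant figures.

h_f ≈ 130 m

V = 4Q/(πD²) = 4·0.0317/(π·0.125²) = 2.583 m/s
Re = VD/ν = 2.583·0.125/1.50×10^-6 = 2.15×10^5 → turbulent
ε/D = 0.27/125 = 0.00216
Swamee-Jain: f = 0.02487
h_f = f(L/D)V²/(2g) = 0.02487·(1920/0.125)·2.583²/(2·9.81) = 129.9 m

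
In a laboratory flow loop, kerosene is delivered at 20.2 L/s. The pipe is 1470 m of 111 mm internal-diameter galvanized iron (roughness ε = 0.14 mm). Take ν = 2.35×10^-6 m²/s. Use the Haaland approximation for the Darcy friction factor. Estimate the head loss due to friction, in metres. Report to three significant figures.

h_f ≈ 67.2 m

V = 4Q/(πD²) = 4·0.0202/(π·0.111²) = 2.087 m/s
Re = VD/ν = 2.087·0.111/2.35×10^-6 = 9.86×10^4 → turbulent
ε/D = 0.14/111 = 0.00126
Haaland: f = 0.02286
h_f = f(L/D)V²/(2g) = 0.02286·(1470/0.111)·2.087²/(2·9.81) = 67.24 m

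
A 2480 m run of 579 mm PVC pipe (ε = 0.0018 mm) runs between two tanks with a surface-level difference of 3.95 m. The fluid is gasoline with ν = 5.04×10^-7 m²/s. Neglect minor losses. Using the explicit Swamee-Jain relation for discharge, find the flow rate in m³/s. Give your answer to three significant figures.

Swamee-Jain (Type II): Q = -0.965·√(gD⁵h_f/L)·ln[ε/(3.7D) + √(3.17ν²L/(gD³h_f))]
√(gD⁵h_f/L) = √(9.81·0.579⁵·3.95/2480) = 0.03189
ε/(3.7D) = 8.40×10^-7; √(3.17ν²L/(gD³h_f)) = 1.63×10^-5
Q = -0.965·0.03189·ln(1.713×10^-5) = 0.3377 m³/s
Check: V = 1.28 m/s, Re = 1.47×10^6, f = 0.01099, h_f = 3.94 m ≈ 3.95 m ✓

Q ≈ 0.338 m³/s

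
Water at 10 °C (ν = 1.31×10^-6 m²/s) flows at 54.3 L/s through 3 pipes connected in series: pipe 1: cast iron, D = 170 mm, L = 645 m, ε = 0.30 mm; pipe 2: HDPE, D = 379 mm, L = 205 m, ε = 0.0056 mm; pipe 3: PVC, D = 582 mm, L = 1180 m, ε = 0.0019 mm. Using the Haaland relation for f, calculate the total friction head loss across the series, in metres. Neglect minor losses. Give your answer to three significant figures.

H ≈ 25.9 m

Pipe 1: V = 2.392 m/s, Re = 3.10×10^5, ε/D = 0.00176, f = 0.02326, h_1 = f(L/D)V²/2g = 25.75 m
Pipe 2: V = 0.4813 m/s, Re = 1.39×10^5, ε/D = 1.48×10^-5, f = 0.01672, h_2 = f(L/D)V²/2g = 0.1068 m
Pipe 3: V = 0.2041 m/s, Re = 9.07×10^4, ε/D = 3.26×10^-6, f = 0.01820, h_3 = f(L/D)V²/2g = 0.07837 m
Series → Q common, losses add: H = Σh = 25.93 m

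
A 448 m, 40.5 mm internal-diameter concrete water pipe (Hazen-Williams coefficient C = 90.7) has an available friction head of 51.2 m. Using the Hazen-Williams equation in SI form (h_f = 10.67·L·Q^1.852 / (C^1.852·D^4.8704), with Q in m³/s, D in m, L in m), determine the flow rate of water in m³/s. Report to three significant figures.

Q ≈ 0.00170 m³/s

Rearranging: Q = [h_f·C^1.852·D^4.8704 / (10.67·L)]^(1/1.852)
Q = [51.2·90.7^1.852·0.0405^4.8704 / (10.67·448)]^0.540 = 0.001705 m³/s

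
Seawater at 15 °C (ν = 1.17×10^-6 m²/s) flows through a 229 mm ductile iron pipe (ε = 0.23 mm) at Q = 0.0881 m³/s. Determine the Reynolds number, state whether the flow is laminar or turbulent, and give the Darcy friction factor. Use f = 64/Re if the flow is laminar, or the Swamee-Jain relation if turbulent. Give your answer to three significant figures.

V = 4Q/(πD²) = 2.139 m/s
Re = VD/ν = 2.139·0.229/1.17×10^-6 = 4.19×10^5
Re > 4000 → turbulent; ε/D = 0.00100
Swamee-Jain: f = 0.02049

Re ≈ 4.19×10^5; turbulent; f ≈ 0.0205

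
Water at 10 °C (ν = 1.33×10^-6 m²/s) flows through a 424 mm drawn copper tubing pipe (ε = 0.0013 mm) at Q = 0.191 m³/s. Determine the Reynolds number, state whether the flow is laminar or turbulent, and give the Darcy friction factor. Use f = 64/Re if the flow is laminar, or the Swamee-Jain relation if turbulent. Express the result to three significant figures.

V = 4Q/(πD²) = 1.353 m/s
Re = VD/ν = 1.353·0.424/1.33×10^-6 = 4.31×10^5
Re > 4000 → turbulent; ε/D = 3.07×10^-6
Swamee-Jain: f = 0.01349

Re ≈ 4.31×10^5; turbulent; f ≈ 0.0135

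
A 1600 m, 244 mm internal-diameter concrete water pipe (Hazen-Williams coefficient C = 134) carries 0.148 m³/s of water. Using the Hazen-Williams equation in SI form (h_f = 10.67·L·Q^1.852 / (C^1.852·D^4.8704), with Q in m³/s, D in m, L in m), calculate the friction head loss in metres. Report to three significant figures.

h_f ≈ 54.9 m

h_f = 10.67·1600·0.148^1.852 / (134^1.852·0.244^4.8704) = 54.94 m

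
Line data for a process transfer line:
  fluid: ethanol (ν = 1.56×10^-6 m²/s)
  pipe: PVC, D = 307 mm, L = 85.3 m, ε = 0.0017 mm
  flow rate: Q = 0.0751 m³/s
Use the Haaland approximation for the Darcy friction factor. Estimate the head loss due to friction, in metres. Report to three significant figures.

h_f ≈ 0.226 m

V = 4Q/(πD²) = 4·0.0751/(π·0.307²) = 1.015 m/s
Re = VD/ν = 1.015·0.307/1.56×10^-6 = 2.00×10^5 → turbulent
ε/D = 0.0017/307 = 5.54×10^-6
Haaland: f = 0.01554
h_f = f(L/D)V²/(2g) = 0.01554·(85.3/0.307)·1.015²/(2·9.81) = 0.2265 m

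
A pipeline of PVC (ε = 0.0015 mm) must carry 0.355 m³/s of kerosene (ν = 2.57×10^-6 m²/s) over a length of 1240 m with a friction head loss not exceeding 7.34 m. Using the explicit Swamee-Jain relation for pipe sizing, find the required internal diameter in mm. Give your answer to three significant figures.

Swamee-Jain (Type III): D = 0.66·[ε^1.25·(LQ²/(gh_f))^4.75 + ν·Q^9.4·(L/(gh_f))^5.2]^0.04
LQ²/(gh_f) = 2.170; L/(gh_f) = 17.22
Term 1 = ε^1.25·(…)^4.75 = 2.08×10^-6; Term 2 = ν·Q^9.4·(…)^5.2 = 4.07×10^-4
D = 0.66·(2.08×10^-6 + 4.07×10^-4)^0.04 = 0.4831 m = 483 mm
Check: V = 1.94 m/s, Re = 3.64×10^5, f = 0.01391, h_f = 6.83 m ≈ 7.34 m ✓

D ≈ 483 mm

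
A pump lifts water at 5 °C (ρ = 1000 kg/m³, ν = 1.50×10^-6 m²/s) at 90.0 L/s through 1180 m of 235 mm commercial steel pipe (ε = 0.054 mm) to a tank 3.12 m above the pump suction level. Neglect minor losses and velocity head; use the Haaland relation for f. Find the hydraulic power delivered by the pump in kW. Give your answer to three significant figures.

V = 4Q/(πD²) = 2.075 m/s; Re = 3.25×10^5; ε/D = 2.30×10^-4; f = 0.01616
h_f = f(L/D)V²/2g = 17.81 m
Total head H = z + h_f = 3.12 + 17.81 = 20.93 m
P_hyd = ρgQH = 1000·9.81·0.0900·20.93 = 18.48 kW

P_hyd ≈ 18.5 kW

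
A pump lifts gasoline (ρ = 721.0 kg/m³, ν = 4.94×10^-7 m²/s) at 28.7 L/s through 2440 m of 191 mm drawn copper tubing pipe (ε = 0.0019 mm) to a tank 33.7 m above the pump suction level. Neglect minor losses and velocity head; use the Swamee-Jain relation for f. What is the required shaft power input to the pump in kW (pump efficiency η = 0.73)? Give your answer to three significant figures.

P_shaft ≈ 11.9 kW

V = 4Q/(πD²) = 1.002 m/s; Re = 3.87×10^5; ε/D = 9.95×10^-6; f = 0.01385
h_f = f(L/D)V²/2g = 9.046 m
Total head H = z + h_f = 33.7 + 9.046 = 42.75 m
P_hyd = ρgQH = 721.0·9.81·0.0287·42.75 = 8.677 kW
P_shaft = P_hyd/η = 8.677/0.73 = 11.89 kW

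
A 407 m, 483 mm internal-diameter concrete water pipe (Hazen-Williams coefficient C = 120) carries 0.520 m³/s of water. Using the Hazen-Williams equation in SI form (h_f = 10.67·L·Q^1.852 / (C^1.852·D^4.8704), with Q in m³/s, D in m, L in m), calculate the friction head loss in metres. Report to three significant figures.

h_f = 10.67·407·0.520^1.852 / (120^1.852·0.483^4.8704) = 6.316 m

h_f ≈ 6.32 m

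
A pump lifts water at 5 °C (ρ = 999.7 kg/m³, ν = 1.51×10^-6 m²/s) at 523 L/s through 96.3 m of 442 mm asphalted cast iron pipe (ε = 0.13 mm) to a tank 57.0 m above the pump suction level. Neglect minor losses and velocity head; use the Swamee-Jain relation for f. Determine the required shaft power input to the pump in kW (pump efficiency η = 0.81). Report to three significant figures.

V = 4Q/(πD²) = 3.409 m/s; Re = 9.98×10^5; ε/D = 2.94×10^-4; f = 0.01571
h_f = f(L/D)V²/2g = 2.026 m
Total head H = z + h_f = 57.0 + 2.026 = 59.03 m
P_hyd = ρgQH = 999.7·9.81·0.523·59.03 = 302.8 kW
P_shaft = P_hyd/η = 302.8/0.81 = 373.8 kW

P_shaft ≈ 374 kW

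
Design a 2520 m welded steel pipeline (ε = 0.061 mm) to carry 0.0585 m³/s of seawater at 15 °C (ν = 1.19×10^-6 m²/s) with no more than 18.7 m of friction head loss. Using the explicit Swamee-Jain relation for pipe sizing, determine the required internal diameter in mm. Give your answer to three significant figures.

Swamee-Jain (Type III): D = 0.66·[ε^1.25·(LQ²/(gh_f))^4.75 + ν·Q^9.4·(L/(gh_f))^5.2]^0.04
LQ²/(gh_f) = 0.04701; L/(gh_f) = 13.74
Term 1 = ε^1.25·(…)^4.75 = 2.66×10^-12; Term 2 = ν·Q^9.4·(…)^5.2 = 2.53×10^-12
D = 0.66·(2.66×10^-12 + 2.53×10^-12)^0.04 = 0.2334 m = 233 mm
Check: V = 1.37 m/s, Re = 2.68×10^5, f = 0.01698, h_f = 17.5 m ≈ 18.7 m ✓

D ≈ 233 mm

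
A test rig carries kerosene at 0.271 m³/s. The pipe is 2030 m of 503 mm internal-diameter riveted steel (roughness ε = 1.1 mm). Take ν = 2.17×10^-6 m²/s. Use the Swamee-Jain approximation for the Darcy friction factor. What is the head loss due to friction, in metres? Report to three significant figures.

h_f ≈ 9.44 m

V = 4Q/(πD²) = 4·0.271/(π·0.503²) = 1.364 m/s
Re = VD/ν = 1.364·0.503/2.17×10^-6 = 3.16×10^5 → turbulent
ε/D = 1.1/503 = 0.00219
Swamee-Jain: f = 0.02467
h_f = f(L/D)V²/(2g) = 0.02467·(2030/0.503)·1.364²/(2·9.81) = 9.438 m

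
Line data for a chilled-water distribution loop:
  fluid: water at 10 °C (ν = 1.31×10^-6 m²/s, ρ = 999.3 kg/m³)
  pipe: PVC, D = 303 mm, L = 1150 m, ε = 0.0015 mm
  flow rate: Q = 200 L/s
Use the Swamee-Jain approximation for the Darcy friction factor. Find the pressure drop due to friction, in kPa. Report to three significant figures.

V = 4Q/(πD²) = 4·0.200/(π·0.303²) = 2.774 m/s
Re = VD/ν = 2.774·0.303/1.31×10^-6 = 6.42×10^5 → turbulent
ε/D = 0.0015/303 = 4.95×10^-6
Swamee-Jain: f = 0.01262
h_f = f(L/D)V²/(2g) = 0.01262·(1150/0.303)·2.774²/(2·9.81) = 18.78 m
Δp = ρg·h_f = 999.3·9.81·18.78 = 184.1 kPa

Δp ≈ 184 kPa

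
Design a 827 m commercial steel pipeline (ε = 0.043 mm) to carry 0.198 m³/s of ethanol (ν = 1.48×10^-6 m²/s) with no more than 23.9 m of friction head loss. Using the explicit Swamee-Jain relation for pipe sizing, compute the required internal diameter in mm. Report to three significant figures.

D ≈ 281 mm

Swamee-Jain (Type III): D = 0.66·[ε^1.25·(LQ²/(gh_f))^4.75 + ν·Q^9.4·(L/(gh_f))^5.2]^0.04
LQ²/(gh_f) = 0.1383; L/(gh_f) = 3.527
Term 1 = ε^1.25·(…)^4.75 = 2.89×10^-10; Term 2 = ν·Q^9.4·(…)^5.2 = 2.54×10^-10
D = 0.66·(2.89×10^-10 + 2.54×10^-10)^0.04 = 0.2812 m = 281 mm
Check: V = 3.19 m/s, Re = 6.06×10^5, f = 0.01478, h_f = 22.5 m ≈ 23.9 m ✓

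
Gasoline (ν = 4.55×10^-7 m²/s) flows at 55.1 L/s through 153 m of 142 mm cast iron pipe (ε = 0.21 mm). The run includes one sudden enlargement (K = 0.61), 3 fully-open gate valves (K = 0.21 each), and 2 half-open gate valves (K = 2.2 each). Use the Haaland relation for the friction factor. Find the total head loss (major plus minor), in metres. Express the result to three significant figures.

H_L ≈ 18.0 m

V = 4Q/(πD²) = 3.479 m/s; V²/2g = 0.6170 m
Re = 1.09×10^6, ε/D = 0.00148 → f = 0.02188 (Haaland)
Major: h_f = f(L/D)·V²/2g = 0.02188·1077·0.6170 = 14.54 m
Minor: ΣK = 5.64; h_m = ΣK·V²/2g = 3.480 m
Total H_L = 14.54 + 3.480 = 18.02 m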